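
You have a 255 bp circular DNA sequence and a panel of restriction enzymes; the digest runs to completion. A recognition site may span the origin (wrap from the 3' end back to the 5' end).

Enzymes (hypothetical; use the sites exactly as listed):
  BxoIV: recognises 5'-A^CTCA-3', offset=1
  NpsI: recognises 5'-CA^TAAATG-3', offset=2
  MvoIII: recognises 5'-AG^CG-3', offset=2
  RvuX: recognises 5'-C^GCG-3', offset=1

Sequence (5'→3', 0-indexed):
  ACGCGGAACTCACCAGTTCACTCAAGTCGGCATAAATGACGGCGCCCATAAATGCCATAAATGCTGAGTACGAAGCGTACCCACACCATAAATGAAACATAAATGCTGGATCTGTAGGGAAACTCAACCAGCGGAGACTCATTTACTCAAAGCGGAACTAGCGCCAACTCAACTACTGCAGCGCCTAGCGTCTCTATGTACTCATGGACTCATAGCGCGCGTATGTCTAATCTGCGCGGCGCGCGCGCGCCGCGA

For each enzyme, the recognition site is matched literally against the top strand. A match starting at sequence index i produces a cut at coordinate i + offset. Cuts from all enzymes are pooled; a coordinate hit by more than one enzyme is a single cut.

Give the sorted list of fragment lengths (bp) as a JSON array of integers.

[1,2,2,2,2,5,5,6,6,6,6,7,7,7,8,8,9,9,9,11,12,12,12,13,14,16,17,18,23]

Per-enzyme occurrences:
  BxoIV ACTCA/1: at [7, 19, 121, 136, 144, 166, 199, 207] ⇒ [8, 20, 122, 137, 145, 167, 200, 208]
  NpsI CATAAATG/2: at [30, 46, 55, 86, 97] ⇒ [32, 48, 57, 88, 99]
  MvoIII AGCG/2: at [73, 129, 150, 159, 179, 186, 213] ⇒ [75, 131, 152, 161, 181, 188, 215]
  RvuX CGCG/1: at [1, 215, 217, 234, 239, 241, 243, 245, 250] ⇒ [2, 216, 218, 235, 240, 242, 244, 246, 251]

All cut coordinates (distinct, sorted): [2, 8, 20, 32, 48, 57, 75, 88, 99, 122, 131, 137, 145, 152, 161, 167, 181, 188, 200, 208, 215, 216, 218, 235, 240, 242, 244, 246, 251]

Fragments:
  2→8: 6 bp
  8→20: 12 bp
  20→32: 12 bp
  32→48: 16 bp
  48→57: 9 bp
  57→75: 18 bp
  75→88: 13 bp
  88→99: 11 bp
  99→122: 23 bp
  122→131: 9 bp
  131→137: 6 bp
  137→145: 8 bp
  145→152: 7 bp
  152→161: 9 bp
  161→167: 6 bp
  167→181: 14 bp
  181→188: 7 bp
  188→200: 12 bp
  200→208: 8 bp
  208→215: 7 bp
  215→216: 1 bp
  216→218: 2 bp
  218→235: 17 bp
  235→240: 5 bp
  240→242: 2 bp
  242→244: 2 bp
  244→246: 2 bp
  246→251: 5 bp
  251→2 (wrap): 255-251+2 = 6 bp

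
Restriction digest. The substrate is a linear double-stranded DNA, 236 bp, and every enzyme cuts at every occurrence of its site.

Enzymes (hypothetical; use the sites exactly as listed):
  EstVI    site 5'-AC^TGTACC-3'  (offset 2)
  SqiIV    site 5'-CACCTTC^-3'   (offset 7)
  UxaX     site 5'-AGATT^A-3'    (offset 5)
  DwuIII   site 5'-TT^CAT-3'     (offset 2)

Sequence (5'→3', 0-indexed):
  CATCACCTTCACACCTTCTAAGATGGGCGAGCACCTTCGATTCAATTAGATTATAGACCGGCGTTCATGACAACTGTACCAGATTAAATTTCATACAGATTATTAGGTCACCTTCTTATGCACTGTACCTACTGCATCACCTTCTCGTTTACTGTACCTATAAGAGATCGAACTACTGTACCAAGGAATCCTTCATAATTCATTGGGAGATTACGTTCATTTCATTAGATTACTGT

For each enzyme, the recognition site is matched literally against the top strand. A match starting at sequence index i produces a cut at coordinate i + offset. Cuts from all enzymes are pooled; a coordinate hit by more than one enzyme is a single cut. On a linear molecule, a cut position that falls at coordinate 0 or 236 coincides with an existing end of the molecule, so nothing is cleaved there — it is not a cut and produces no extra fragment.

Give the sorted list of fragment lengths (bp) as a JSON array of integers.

Scan for sites:
  EstVI ACTGTACC/2: at [72, 121, 150, 174] ⇒ [74, 123, 152, 176]
  SqiIV CACCTTC/7: at [3, 11, 31, 108, 137] ⇒ [10, 18, 38, 115, 144]
  UxaX AGATTA/5: at [47, 80, 96, 207, 226] ⇒ [52, 85, 101, 212, 231]
  DwuIII TTCAT/2: at [63, 89, 191, 198, 215, 220] ⇒ [65, 91, 193, 200, 217, 222]

All cut coordinates (distinct, sorted): [10, 18, 38, 52, 65, 74, 85, 91, 101, 115, 123, 144, 152, 176, 193, 200, 212, 217, 222, 231]

Fragments:
  [0,10): 10 bp
  [10,18): 8 bp
  [18,38): 20 bp
  [38,52): 14 bp
  [52,65): 13 bp
  [65,74): 9 bp
  [74,85): 11 bp
  [85,91): 6 bp
  [91,101): 10 bp
  [101,115): 14 bp
  [115,123): 8 bp
  [123,144): 21 bp
  [144,152): 8 bp
  [152,176): 24 bp
  [176,193): 17 bp
  [193,200): 7 bp
  [200,212): 12 bp
  [212,217): 5 bp
  [217,222): 5 bp
  [222,231): 9 bp
  [231,236): 5 bp

[5,5,5,6,7,8,8,8,9,9,10,10,11,12,13,14,14,17,20,21,24]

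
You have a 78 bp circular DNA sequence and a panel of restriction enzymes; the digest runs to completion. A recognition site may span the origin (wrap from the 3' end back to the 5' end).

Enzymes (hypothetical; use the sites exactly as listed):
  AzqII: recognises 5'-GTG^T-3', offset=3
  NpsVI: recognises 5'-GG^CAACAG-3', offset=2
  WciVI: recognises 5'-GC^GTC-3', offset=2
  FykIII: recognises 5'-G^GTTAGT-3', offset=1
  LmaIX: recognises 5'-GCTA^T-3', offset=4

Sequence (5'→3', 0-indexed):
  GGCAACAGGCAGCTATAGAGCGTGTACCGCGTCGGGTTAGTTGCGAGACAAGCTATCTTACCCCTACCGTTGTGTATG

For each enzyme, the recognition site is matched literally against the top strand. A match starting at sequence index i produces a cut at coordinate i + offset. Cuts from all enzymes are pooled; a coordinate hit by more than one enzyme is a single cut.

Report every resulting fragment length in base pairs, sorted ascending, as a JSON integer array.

Site scan:
  AzqII (GTGT, off=3): starts [21, 71] → cuts [24, 74]
  NpsVI (GGCAACAG, off=2): starts [0] → cuts [2]
  WciVI (GCGTC, off=2): starts [28] → cuts [30]
  FykIII (GGTTAGT, off=1): starts [34] → cuts [35]
  LmaIX (GCTAT, off=4): starts [11, 51] → cuts [15, 55]

Pooled cuts: [2, 15, 24, 30, 35, 55, 74]

Fragments:
  2→15: 13 bp
  15→24: 9 bp
  24→30: 6 bp
  30→35: 5 bp
  35→55: 20 bp
  55→74: 19 bp
  74→2 (wrap): 78-74+2 = 6 bp

[5,6,6,9,13,19,20]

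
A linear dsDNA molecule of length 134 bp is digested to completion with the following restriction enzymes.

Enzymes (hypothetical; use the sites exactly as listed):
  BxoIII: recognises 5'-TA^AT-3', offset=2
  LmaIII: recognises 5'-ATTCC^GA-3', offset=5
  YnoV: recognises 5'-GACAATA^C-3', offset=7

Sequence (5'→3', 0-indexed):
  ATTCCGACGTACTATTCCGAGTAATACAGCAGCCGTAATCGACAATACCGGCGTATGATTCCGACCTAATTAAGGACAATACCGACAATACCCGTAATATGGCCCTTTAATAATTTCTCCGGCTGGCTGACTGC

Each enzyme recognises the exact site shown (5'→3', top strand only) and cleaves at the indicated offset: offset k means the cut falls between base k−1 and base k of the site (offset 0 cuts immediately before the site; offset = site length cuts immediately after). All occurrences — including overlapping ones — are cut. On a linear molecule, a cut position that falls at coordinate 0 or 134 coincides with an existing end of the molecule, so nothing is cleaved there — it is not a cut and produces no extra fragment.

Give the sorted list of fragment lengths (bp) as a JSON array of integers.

Per-enzyme occurrences:
  BxoIII TAAT/2: at [21, 35, 66, 94, 107, 110] ⇒ [23, 37, 68, 96, 109, 112]
  LmaIII ATTCCGA/5: at [0, 13, 57] ⇒ [5, 18, 62]
  YnoV GACAATAC/7: at [40, 74, 83] ⇒ [47, 81, 90]

All cut coordinates (distinct, sorted): [5, 18, 23, 37, 47, 62, 68, 81, 90, 96, 109, 112]

Fragment lengths:
  [0,5): 5 bp
  [5,18): 13 bp
  [18,23): 5 bp
  [23,37): 14 bp
  [37,47): 10 bp
  [47,62): 15 bp
  [62,68): 6 bp
  [68,81): 13 bp
  [81,90): 9 bp
  [90,96): 6 bp
  [96,109): 13 bp
  [109,112): 3 bp
  [112,134): 22 bp

[3,5,5,6,6,9,10,13,13,13,14,15,22]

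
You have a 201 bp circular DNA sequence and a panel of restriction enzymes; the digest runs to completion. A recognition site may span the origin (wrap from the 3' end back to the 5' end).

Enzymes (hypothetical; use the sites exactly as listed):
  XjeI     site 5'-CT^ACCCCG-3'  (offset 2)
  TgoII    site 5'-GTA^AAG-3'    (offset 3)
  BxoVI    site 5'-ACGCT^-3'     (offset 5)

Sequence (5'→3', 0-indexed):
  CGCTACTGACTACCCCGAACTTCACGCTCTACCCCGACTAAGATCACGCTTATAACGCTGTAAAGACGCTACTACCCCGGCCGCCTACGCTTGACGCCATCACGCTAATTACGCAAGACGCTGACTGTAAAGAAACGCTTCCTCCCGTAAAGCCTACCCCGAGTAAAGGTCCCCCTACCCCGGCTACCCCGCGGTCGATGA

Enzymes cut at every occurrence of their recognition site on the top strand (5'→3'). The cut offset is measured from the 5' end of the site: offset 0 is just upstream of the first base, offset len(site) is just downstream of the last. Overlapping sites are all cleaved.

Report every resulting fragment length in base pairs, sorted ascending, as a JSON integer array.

[2,3,3,6,7,7,8,9,9,10,10,10,11,15,16,17,18,20,20]

Scan for sites:
  XjeI (CTACCCCG, off=2): starts [9, 28, 71, 153, 174, 183] → cuts [11, 30, 73, 155, 176, 185]
  TgoII (GTAAAG, off=3): starts [59, 126, 146, 162] → cuts [62, 129, 149, 165]
  BxoVI (ACGCT, off=5): starts [23, 45, 54, 65, 86, 101, 117, 134, 200] → cuts [4, 28, 50, 59, 70, 91, 106, 122, 139]

All cut coordinates (distinct, sorted): [4, 11, 28, 30, 50, 59, 62, 70, 73, 91, 106, 122, 129, 139, 149, 155, 165, 176, 185]

Fragments:
  4→11: 7 bp
  11→28: 17 bp
  28→30: 2 bp
  30→50: 20 bp
  50→59: 9 bp
  59→62: 3 bp
  62→70: 8 bp
  70→73: 3 bp
  73→91: 18 bp
  91→106: 15 bp
  106→122: 16 bp
  122→129: 7 bp
  129→139: 10 bp
  139→149: 10 bp
  149→155: 6 bp
  155→165: 10 bp
  165→176: 11 bp
  176→185: 9 bp
  185→4 (wrap): 201-185+4 = 20 bp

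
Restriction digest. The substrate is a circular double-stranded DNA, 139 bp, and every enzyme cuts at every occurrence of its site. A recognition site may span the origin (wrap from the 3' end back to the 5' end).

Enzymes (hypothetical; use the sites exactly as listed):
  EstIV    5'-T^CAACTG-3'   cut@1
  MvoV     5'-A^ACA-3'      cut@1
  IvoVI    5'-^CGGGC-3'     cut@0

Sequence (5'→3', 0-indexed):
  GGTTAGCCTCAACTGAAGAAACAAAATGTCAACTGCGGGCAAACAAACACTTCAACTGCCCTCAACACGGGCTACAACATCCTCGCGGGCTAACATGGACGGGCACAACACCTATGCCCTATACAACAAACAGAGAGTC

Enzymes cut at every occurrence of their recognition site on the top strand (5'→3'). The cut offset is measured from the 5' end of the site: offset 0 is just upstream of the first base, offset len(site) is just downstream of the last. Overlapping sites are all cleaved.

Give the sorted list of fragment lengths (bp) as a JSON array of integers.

Per-enzyme occurrences:
  EstIV (TCAACTG, off=1): starts [8, 28, 51] → cuts [9, 29, 52]
  MvoV (AACA, off=1): starts [19, 41, 45, 63, 75, 91, 106, 124, 128] → cuts [20, 42, 46, 64, 76, 92, 107, 125, 129]
  IvoVI (CGGGC, off=0): starts [35, 67, 85, 99] → cuts [35, 67, 85, 99]

Pooled cuts: [9, 20, 29, 35, 42, 46, 52, 64, 67, 76, 85, 92, 99, 107, 125, 129]

Fragments:
  9→20: 11 bp
  20→29: 9 bp
  29→35: 6 bp
  35→42: 7 bp
  42→46: 4 bp
  46→52: 6 bp
  52→64: 12 bp
  64→67: 3 bp
  67→76: 9 bp
  76→85: 9 bp
  85→92: 7 bp
  92→99: 7 bp
  99→107: 8 bp
  107→125: 18 bp
  125→129: 4 bp
  129→9 (wrap): 139-129+9 = 19 bp

[3,4,4,6,6,7,7,7,8,9,9,9,11,12,18,19]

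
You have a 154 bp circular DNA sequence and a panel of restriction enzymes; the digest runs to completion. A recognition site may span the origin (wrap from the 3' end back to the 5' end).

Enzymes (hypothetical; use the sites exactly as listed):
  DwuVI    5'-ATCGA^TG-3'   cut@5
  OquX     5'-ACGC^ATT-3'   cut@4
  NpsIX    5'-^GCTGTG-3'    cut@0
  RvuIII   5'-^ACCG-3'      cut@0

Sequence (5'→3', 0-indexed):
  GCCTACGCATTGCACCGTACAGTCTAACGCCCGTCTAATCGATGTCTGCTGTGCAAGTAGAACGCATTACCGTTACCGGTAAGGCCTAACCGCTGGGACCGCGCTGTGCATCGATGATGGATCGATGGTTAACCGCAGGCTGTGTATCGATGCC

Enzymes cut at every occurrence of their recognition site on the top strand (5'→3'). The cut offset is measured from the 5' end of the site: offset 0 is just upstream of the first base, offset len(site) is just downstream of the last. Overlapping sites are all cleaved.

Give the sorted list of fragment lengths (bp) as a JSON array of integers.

[3,5,5,5,6,6,7,9,11,12,12,12,14,18,29]

Scan for sites:
  DwuVI ATCGATG/5: at [37, 109, 120, 145] ⇒ [42, 114, 125, 150]
  OquX ACGCATT/4: at [4, 61] ⇒ [8, 65]
  NpsIX GCTGTG/0: at [47, 102, 138] ⇒ [47, 102, 138]
  RvuIII ACCG/0: at [13, 68, 74, 88, 97, 131] ⇒ [13, 68, 74, 88, 97, 131]

Pooled cuts: [8, 13, 42, 47, 65, 68, 74, 88, 97, 102, 114, 125, 131, 138, 150]

Fragments:
  8→13: 5 bp
  13→42: 29 bp
  42→47: 5 bp
  47→65: 18 bp
  65→68: 3 bp
  68→74: 6 bp
  74→88: 14 bp
  88→97: 9 bp
  97→102: 5 bp
  102→114: 12 bp
  114→125: 11 bp
  125→131: 6 bp
  131→138: 7 bp
  138→150: 12 bp
  150→8 (wrap): 154-150+8 = 12 bp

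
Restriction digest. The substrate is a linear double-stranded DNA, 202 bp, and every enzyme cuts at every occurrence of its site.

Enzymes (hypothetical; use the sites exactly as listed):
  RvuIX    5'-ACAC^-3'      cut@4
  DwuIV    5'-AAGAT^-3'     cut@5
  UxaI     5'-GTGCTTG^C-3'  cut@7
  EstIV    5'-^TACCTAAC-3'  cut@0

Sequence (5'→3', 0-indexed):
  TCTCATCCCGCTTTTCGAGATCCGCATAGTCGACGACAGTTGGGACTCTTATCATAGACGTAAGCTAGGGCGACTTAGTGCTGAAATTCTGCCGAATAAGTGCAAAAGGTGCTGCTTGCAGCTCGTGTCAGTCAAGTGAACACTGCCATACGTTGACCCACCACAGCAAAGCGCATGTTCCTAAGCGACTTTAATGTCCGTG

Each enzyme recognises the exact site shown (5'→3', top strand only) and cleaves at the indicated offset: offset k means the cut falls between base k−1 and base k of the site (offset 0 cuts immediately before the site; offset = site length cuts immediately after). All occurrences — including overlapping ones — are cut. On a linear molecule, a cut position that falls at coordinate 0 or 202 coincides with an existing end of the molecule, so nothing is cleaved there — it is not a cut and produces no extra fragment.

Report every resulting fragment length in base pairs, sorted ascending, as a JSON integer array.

Per-enzyme occurrences:
  RvuIX (ACAC, off=4): starts [139] → cuts [143]
  DwuIV (AAGAT, off=5): no sites
  UxaI (GTGCTTGC, off=7): no sites
  EstIV (TACCTAAC, off=0): no sites

All cut coordinates (distinct, sorted): [143]

Fragment lengths:
  [0,143): 143 bp
  [143,202): 59 bp

[59,143]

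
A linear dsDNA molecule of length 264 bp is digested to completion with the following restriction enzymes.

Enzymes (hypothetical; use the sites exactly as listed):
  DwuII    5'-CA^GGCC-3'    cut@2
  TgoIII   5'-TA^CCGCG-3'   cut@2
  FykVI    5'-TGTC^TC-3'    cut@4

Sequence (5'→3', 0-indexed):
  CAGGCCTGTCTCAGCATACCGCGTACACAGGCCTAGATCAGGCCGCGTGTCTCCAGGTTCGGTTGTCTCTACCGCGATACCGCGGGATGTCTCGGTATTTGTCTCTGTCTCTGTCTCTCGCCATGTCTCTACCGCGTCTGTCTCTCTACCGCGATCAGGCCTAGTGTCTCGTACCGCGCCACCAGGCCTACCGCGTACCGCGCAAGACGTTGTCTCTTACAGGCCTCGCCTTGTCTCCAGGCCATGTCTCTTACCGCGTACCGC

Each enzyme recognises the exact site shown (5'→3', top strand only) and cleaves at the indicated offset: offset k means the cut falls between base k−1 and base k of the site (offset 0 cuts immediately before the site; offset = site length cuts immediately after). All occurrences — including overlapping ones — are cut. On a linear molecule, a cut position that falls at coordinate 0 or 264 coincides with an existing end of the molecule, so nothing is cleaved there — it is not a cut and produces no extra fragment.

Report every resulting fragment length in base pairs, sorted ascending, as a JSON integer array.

[2,4,4,4,5,5,6,6,6,6,7,7,8,8,8,9,9,11,11,11,11,11,11,11,12,12,12,14,16,17]

Site scan:
  DwuII (CAGGCC, off=2): starts [0, 27, 38, 155, 182, 219, 237] → cuts [2, 29, 40, 157, 184, 221, 239]
  TgoIII (TACCGCG, off=2): starts [16, 69, 77, 129, 146, 171, 188, 195, 251] → cuts [18, 71, 79, 131, 148, 173, 190, 197, 253]
  FykVI (TGTCTC, off=4): starts [6, 47, 63, 87, 99, 105, 111, 123, 138, 164, 210, 231, 244] → cuts [10, 51, 67, 91, 103, 109, 115, 127, 142, 168, 214, 235, 248]

All cut coordinates (distinct, sorted): [2, 10, 18, 29, 40, 51, 67, 71, 79, 91, 103, 109, 115, 127, 131, 142, 148, 157, 168, 173, 184, 190, 197, 214, 221, 235, 239, 248, 253]

Fragments:
  [0,2): 2 bp
  [2,10): 8 bp
  [10,18): 8 bp
  [18,29): 11 bp
  [29,40): 11 bp
  [40,51): 11 bp
  [51,67): 16 bp
  [67,71): 4 bp
  [71,79): 8 bp
  [79,91): 12 bp
  [91,103): 12 bp
  [103,109): 6 bp
  [109,115): 6 bp
  [115,127): 12 bp
  [127,131): 4 bp
  [131,142): 11 bp
  [142,148): 6 bp
  [148,157): 9 bp
  [157,168): 11 bp
  [168,173): 5 bp
  [173,184): 11 bp
  [184,190): 6 bp
  [190,197): 7 bp
  [197,214): 17 bp
  [214,221): 7 bp
  [221,235): 14 bp
  [235,239): 4 bp
  [239,248): 9 bp
  [248,253): 5 bp
  [253,264): 11 bp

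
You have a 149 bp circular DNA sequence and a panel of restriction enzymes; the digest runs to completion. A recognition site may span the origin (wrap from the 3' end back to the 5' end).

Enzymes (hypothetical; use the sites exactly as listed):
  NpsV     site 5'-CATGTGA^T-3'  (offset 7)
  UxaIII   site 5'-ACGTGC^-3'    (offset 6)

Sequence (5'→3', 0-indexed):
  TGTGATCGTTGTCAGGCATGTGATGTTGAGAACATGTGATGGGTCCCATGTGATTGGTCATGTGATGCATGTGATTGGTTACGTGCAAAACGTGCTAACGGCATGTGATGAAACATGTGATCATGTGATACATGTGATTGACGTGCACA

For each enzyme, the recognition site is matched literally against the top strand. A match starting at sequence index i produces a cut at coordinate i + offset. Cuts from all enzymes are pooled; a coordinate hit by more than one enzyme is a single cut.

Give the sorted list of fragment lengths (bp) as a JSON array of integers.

[8,8,9,9,9,9,12,12,12,13,14,16,18]

Site scan:
  NpsV (CATGTGAT, off=7): starts [16, 32, 46, 58, 67, 101, 113, 121, 130, 147] → cuts [5, 23, 39, 53, 65, 74, 108, 120, 128, 137]
  UxaIII (ACGTGC, off=6): starts [80, 89, 140] → cuts [86, 95, 146]

Pooled cuts: [5, 23, 39, 53, 65, 74, 86, 95, 108, 120, 128, 137, 146]

Fragment lengths:
  5→23: 18 bp
  23→39: 16 bp
  39→53: 14 bp
  53→65: 12 bp
  65→74: 9 bp
  74→86: 12 bp
  86→95: 9 bp
  95→108: 13 bp
  108→120: 12 bp
  120→128: 8 bp
  128→137: 9 bp
  137→146: 9 bp
  146→5 (wrap): 149-146+5 = 8 bp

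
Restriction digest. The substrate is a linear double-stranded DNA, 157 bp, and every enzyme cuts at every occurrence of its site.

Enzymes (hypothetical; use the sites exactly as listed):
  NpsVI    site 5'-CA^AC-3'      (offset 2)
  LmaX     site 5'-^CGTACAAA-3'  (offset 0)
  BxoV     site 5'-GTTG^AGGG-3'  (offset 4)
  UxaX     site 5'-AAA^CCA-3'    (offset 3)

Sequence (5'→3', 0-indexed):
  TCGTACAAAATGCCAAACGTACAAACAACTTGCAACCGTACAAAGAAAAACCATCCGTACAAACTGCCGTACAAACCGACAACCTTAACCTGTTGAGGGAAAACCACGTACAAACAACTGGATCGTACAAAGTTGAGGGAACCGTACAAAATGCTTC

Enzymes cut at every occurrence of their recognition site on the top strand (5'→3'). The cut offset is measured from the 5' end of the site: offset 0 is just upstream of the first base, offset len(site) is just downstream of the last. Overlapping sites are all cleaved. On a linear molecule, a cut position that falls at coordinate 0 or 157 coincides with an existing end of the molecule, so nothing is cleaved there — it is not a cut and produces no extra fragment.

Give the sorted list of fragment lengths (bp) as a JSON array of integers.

[1,2,3,5,7,7,7,8,10,10,12,12,14,14,14,15,16]

Per-enzyme occurrences:
  NpsVI (CAAC, off=2): starts [25, 32, 79, 114] → cuts [27, 34, 81, 116]
  LmaX (CGTACAAA, off=0): starts [1, 17, 36, 55, 67, 106, 123, 142] → cuts [1, 17, 36, 55, 67, 106, 123, 142]
  BxoV (GTTGAGGG, off=4): starts [91, 131] → cuts [95, 135]
  UxaX (AAACCA, off=3): starts [47, 100] → cuts [50, 103]

Pooled cuts: [1, 17, 27, 34, 36, 50, 55, 67, 81, 95, 103, 106, 116, 123, 135, 142]

Fragment lengths:
  [0,1): 1 bp
  [1,17): 16 bp
  [17,27): 10 bp
  [27,34): 7 bp
  [34,36): 2 bp
  [36,50): 14 bp
  [50,55): 5 bp
  [55,67): 12 bp
  [67,81): 14 bp
  [81,95): 14 bp
  [95,103): 8 bp
  [103,106): 3 bp
  [106,116): 10 bp
  [116,123): 7 bp
  [123,135): 12 bp
  [135,142): 7 bp
  [142,157): 15 bp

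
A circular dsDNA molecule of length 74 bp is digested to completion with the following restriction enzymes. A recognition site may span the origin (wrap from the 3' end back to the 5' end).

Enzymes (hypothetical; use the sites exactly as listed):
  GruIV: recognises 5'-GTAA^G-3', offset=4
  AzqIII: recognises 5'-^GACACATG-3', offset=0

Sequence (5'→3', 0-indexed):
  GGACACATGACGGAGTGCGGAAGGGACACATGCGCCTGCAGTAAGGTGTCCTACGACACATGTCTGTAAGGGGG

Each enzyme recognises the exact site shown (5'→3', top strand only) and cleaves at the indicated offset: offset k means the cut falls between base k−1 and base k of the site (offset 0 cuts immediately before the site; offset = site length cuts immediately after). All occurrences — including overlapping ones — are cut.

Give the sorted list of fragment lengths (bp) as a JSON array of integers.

Per-enzyme occurrences:
  GruIV (GTAAG, off=4): starts [40, 65] → cuts [44, 69]
  AzqIII (GACACATG, off=0): starts [1, 24, 54] → cuts [1, 24, 54]

Pooled cuts: [1, 24, 44, 54, 69]

Fragment lengths:
  1→24: 23 bp
  24→44: 20 bp
  44→54: 10 bp
  54→69: 15 bp
  69→1 (wrap): 74-69+1 = 6 bp

[6,10,15,20,23]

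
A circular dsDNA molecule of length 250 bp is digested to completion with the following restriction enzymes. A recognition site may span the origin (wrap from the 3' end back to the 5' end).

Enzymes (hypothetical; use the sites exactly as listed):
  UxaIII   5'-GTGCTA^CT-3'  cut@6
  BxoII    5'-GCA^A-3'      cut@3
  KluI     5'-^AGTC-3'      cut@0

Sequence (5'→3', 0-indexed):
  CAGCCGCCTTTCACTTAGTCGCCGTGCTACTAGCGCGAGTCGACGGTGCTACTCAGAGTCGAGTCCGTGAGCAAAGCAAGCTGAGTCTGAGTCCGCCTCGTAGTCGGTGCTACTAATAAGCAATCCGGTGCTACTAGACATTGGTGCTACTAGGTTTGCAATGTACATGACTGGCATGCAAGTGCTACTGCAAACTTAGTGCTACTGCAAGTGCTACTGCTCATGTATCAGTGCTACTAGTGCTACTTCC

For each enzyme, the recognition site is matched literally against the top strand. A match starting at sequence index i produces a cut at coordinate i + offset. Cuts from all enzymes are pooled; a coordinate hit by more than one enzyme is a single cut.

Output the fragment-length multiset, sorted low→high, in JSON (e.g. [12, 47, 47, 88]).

[5,5,5,5,5,5,6,7,7,8,9,10,11,11,11,12,12,12,13,14,16,20,20,21]

Scan for sites:
  UxaIII GTGCTACT/6: at [23, 45, 106, 127, 143, 181, 198, 210, 230, 239] ⇒ [29, 51, 112, 133, 149, 187, 204, 216, 236, 245]
  BxoII GCAA/3: at [70, 75, 119, 157, 177, 189, 206] ⇒ [73, 78, 122, 160, 180, 192, 209]
  KluI AGTC/0: at [16, 37, 56, 61, 83, 89, 101] ⇒ [16, 37, 56, 61, 83, 89, 101]

Pooled cuts: [16, 29, 37, 51, 56, 61, 73, 78, 83, 89, 101, 112, 122, 133, 149, 160, 180, 187, 192, 204, 209, 216, 236, 245]

Fragment lengths:
  16→29: 13 bp
  29→37: 8 bp
  37→51: 14 bp
  51→56: 5 bp
  56→61: 5 bp
  61→73: 12 bp
  73→78: 5 bp
  78→83: 5 bp
  83→89: 6 bp
  89→101: 12 bp
  101→112: 11 bp
  112→122: 10 bp
  122→133: 11 bp
  133→149: 16 bp
  149→160: 11 bp
  160→180: 20 bp
  180→187: 7 bp
  187→192: 5 bp
  192→204: 12 bp
  204→209: 5 bp
  209→216: 7 bp
  216→236: 20 bp
  236→245: 9 bp
  245→16 (wrap): 250-245+16 = 21 bp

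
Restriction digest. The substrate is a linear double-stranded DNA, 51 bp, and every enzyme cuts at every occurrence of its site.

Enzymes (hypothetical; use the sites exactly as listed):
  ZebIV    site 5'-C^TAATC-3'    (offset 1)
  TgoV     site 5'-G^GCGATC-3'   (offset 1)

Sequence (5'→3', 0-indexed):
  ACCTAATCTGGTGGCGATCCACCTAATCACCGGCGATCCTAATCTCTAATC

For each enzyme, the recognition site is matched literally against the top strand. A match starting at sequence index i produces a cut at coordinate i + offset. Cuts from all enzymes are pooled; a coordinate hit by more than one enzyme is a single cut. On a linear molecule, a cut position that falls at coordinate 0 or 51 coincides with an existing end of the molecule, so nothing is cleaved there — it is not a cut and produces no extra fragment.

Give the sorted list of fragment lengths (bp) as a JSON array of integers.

[3,5,7,7,9,10,10]

Per-enzyme occurrences:
  ZebIV (CTAATC, off=1): starts [2, 22, 38, 45] → cuts [3, 23, 39, 46]
  TgoV (GGCGATC, off=1): starts [12, 31] → cuts [13, 32]

Pooled cuts: [3, 13, 23, 32, 39, 46]

Fragments:
  [0,3): 3 bp
  [3,13): 10 bp
  [13,23): 10 bp
  [23,32): 9 bp
  [32,39): 7 bp
  [39,46): 7 bp
  [46,51): 5 bp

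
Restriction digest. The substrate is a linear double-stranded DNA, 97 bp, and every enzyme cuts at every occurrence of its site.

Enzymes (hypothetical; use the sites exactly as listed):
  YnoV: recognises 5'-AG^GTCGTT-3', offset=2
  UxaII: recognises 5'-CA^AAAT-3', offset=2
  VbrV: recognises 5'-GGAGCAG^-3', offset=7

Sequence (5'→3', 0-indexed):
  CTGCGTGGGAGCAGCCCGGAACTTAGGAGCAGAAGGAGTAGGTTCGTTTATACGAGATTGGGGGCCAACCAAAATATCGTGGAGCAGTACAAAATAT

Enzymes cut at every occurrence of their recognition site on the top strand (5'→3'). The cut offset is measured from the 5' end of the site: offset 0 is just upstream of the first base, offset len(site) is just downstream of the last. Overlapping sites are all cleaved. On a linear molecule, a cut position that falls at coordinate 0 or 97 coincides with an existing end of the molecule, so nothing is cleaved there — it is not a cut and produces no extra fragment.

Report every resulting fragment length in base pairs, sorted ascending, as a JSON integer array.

[4,6,14,16,18,39]

Per-enzyme occurrences:
  YnoV (AGGTCGTT, off=2): no sites
  UxaII CAAAAT/2: at [69, 89] ⇒ [71, 91]
  VbrV GGAGCAG/7: at [7, 25, 80] ⇒ [14, 32, 87]

Pooled cuts: [14, 32, 71, 87, 91]

Fragment lengths:
  [0,14): 14 bp
  [14,32): 18 bp
  [32,71): 39 bp
  [71,87): 16 bp
  [87,91): 4 bp
  [91,97): 6 bp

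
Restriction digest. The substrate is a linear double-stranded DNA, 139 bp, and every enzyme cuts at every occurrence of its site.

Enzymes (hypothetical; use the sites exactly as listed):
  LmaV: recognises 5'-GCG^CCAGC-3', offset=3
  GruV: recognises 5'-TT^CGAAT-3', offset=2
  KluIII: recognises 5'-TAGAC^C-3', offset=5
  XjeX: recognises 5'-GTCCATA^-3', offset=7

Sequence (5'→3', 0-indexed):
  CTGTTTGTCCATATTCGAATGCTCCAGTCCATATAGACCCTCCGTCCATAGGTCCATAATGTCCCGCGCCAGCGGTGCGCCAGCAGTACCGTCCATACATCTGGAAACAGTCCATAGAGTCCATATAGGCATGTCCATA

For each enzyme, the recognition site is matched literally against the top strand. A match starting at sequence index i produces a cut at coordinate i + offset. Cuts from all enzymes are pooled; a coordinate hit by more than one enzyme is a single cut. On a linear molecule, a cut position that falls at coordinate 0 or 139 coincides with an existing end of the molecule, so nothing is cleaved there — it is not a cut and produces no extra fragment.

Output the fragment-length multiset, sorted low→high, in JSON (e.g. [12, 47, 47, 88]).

Site scan:
  LmaV GCGCCAGC/3: at [65, 76] ⇒ [68, 79]
  GruV TTCGAAT/2: at [13] ⇒ [15]
  KluIII TAGACC/5: at [33] ⇒ [38]
  XjeX GTCCATA/7: at [6, 26, 43, 51, 90, 109, 118, 132] ⇒ [13, 33, 50, 58, 97, 116, 125] (position 139 is a terminus of the linear molecule — no cut)

All cut coordinates (distinct, sorted): [13, 15, 33, 38, 50, 58, 68, 79, 97, 116, 125]

Fragments:
  [0,13): 13 bp
  [13,15): 2 bp
  [15,33): 18 bp
  [33,38): 5 bp
  [38,50): 12 bp
  [50,58): 8 bp
  [58,68): 10 bp
  [68,79): 11 bp
  [79,97): 18 bp
  [97,116): 19 bp
  [116,125): 9 bp
  [125,139): 14 bp

[2,5,8,9,10,11,12,13,14,18,18,19]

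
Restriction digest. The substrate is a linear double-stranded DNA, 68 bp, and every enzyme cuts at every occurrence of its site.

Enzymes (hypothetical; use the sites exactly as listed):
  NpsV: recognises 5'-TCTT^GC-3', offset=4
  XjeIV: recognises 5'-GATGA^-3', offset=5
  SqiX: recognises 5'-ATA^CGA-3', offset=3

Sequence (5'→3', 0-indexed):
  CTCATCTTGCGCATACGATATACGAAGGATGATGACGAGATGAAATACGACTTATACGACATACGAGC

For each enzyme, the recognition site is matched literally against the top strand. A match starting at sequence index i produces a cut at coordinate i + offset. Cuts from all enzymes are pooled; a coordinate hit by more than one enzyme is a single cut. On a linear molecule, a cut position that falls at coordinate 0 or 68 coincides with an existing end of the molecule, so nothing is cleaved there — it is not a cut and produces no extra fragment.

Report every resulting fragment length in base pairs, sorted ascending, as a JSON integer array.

[3,4,5,7,7,7,8,8,9,10]

Per-enzyme occurrences:
  NpsV TCTTGC/4: at [4] ⇒ [8]
  XjeIV GATGA/5: at [27, 30, 38] ⇒ [32, 35, 43]
  SqiX ATACGA/3: at [12, 19, 44, 53, 60] ⇒ [15, 22, 47, 56, 63]

Pooled cuts: [8, 15, 22, 32, 35, 43, 47, 56, 63]

Fragments:
  [0,8): 8 bp
  [8,15): 7 bp
  [15,22): 7 bp
  [22,32): 10 bp
  [32,35): 3 bp
  [35,43): 8 bp
  [43,47): 4 bp
  [47,56): 9 bp
  [56,63): 7 bp
  [63,68): 5 bp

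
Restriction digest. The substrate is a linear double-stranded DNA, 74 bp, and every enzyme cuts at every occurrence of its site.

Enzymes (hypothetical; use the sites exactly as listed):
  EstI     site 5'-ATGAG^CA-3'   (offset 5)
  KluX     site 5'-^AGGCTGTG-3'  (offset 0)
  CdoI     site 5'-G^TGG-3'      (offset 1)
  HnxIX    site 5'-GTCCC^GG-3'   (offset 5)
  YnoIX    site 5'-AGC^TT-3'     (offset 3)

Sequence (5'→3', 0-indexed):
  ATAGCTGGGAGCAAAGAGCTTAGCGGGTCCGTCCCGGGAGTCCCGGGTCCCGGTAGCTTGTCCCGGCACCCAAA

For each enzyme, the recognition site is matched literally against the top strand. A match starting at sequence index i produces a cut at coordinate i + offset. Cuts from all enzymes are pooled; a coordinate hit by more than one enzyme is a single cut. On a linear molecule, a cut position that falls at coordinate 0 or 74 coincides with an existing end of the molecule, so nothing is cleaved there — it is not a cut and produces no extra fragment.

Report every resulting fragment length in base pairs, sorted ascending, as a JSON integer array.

Site scan:
  EstI (ATGAGCA, off=5): no sites
  KluX (AGGCTGTG, off=0): no sites
  CdoI (GTGG, off=1): no sites
  HnxIX (GTCCCGG, off=5): starts [30, 39, 46, 59] → cuts [35, 44, 51, 64]
  YnoIX (AGCTT, off=3): starts [16, 54] → cuts [19, 57]

All cut coordinates (distinct, sorted): [19, 35, 44, 51, 57, 64]

Fragment lengths:
  [0,19): 19 bp
  [19,35): 16 bp
  [35,44): 9 bp
  [44,51): 7 bp
  [51,57): 6 bp
  [57,64): 7 bp
  [64,74): 10 bp

[6,7,7,9,10,16,19]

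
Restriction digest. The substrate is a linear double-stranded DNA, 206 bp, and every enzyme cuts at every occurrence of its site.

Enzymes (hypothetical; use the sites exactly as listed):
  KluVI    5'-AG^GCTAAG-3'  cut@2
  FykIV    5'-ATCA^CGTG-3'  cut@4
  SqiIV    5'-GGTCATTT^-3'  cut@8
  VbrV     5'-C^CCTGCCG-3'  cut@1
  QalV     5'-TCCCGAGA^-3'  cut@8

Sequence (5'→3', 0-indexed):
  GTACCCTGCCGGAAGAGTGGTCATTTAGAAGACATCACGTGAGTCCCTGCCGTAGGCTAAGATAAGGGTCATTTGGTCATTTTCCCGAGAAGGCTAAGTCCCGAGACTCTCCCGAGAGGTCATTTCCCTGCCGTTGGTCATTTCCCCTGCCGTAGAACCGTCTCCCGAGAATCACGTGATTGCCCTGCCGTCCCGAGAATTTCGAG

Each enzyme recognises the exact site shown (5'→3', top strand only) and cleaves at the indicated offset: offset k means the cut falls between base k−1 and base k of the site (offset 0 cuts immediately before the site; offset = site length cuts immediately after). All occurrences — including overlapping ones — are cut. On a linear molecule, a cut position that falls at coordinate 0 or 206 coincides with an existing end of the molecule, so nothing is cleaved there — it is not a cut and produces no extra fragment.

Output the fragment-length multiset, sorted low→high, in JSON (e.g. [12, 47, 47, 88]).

Per-enzyme occurrences:
  KluVI AGGCTAAG/2: at [53, 90] ⇒ [55, 92]
  FykIV ATCACGTG/4: at [33, 170] ⇒ [37, 174]
  SqiIV GGTCATTT/8: at [18, 66, 74, 117, 135] ⇒ [26, 74, 82, 125, 143]
  VbrV CCCTGCCG/1: at [3, 44, 125, 144, 182] ⇒ [4, 45, 126, 145, 183]
  QalV TCCCGAGA/8: at [82, 98, 109, 162, 190] ⇒ [90, 106, 117, 170, 198]

Pooled cuts: [4, 26, 37, 45, 55, 74, 82, 90, 92, 106, 117, 125, 126, 143, 145, 170, 174, 183, 198]

Fragment lengths:
  [0,4): 4 bp
  [4,26): 22 bp
  [26,37): 11 bp
  [37,45): 8 bp
  [45,55): 10 bp
  [55,74): 19 bp
  [74,82): 8 bp
  [82,90): 8 bp
  [90,92): 2 bp
  [92,106): 14 bp
  [106,117): 11 bp
  [117,125): 8 bp
  [125,126): 1 bp
  [126,143): 17 bp
  [143,145): 2 bp
  [145,170): 25 bp
  [170,174): 4 bp
  [174,183): 9 bp
  [183,198): 15 bp
  [198,206): 8 bp

[1,2,2,4,4,8,8,8,8,8,9,10,11,11,14,15,17,19,22,25]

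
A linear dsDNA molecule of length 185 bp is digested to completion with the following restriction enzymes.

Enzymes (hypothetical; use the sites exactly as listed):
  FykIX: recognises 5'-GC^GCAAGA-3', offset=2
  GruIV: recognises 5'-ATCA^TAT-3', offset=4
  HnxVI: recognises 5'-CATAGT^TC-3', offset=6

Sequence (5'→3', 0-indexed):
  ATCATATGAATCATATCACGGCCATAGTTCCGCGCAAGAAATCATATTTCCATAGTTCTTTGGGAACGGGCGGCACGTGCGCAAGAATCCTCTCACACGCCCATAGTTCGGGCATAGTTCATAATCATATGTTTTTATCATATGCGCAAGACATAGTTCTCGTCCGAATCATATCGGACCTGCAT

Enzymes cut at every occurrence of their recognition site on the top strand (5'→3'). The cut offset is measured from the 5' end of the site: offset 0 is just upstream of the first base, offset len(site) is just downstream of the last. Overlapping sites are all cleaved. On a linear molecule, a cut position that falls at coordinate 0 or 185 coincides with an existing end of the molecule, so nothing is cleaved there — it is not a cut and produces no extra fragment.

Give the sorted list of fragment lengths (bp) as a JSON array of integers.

[4,5,5,9,9,11,11,12,12,13,14,14,15,24,27]

Per-enzyme occurrences:
  FykIX GCGCAAGA/2: at [31, 78, 143] ⇒ [33, 80, 145]
  GruIV ATCATAT/4: at [0, 9, 40, 123, 136, 167] ⇒ [4, 13, 44, 127, 140, 171]
  HnxVI CATAGTTC/6: at [22, 50, 101, 112, 151] ⇒ [28, 56, 107, 118, 157]

Pooled cuts: [4, 13, 28, 33, 44, 56, 80, 107, 118, 127, 140, 145, 157, 171]

Fragment lengths:
  [0,4): 4 bp
  [4,13): 9 bp
  [13,28): 15 bp
  [28,33): 5 bp
  [33,44): 11 bp
  [44,56): 12 bp
  [56,80): 24 bp
  [80,107): 27 bp
  [107,118): 11 bp
  [118,127): 9 bp
  [127,140): 13 bp
  [140,145): 5 bp
  [145,157): 12 bp
  [157,171): 14 bp
  [171,185): 14 bp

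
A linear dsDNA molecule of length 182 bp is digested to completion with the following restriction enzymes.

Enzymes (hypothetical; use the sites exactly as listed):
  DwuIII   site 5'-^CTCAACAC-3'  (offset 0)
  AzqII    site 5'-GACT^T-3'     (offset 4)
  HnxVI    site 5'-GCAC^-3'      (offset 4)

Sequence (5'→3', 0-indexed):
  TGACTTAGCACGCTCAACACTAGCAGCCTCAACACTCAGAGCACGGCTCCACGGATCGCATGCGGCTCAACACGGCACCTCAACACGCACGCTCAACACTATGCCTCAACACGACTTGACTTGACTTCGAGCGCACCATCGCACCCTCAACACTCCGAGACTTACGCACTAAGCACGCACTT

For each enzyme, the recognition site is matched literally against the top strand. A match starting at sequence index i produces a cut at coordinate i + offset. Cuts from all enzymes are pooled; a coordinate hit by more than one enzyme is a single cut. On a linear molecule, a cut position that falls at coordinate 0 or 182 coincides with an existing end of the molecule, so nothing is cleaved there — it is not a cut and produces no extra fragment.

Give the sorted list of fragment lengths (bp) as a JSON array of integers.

Per-enzyme occurrences:
  DwuIII (CTCAACAC, off=0): starts [12, 27, 65, 78, 91, 104, 145] → cuts [12, 27, 65, 78, 91, 104, 145]
  AzqII (GACTT, off=4): starts [1, 112, 117, 122, 158] → cuts [5, 116, 121, 126, 162]
  HnxVI (GCAC, off=4): starts [7, 40, 74, 86, 132, 140, 165, 172, 176] → cuts [11, 44, 78, 90, 136, 144, 169, 176, 180]

All cut coordinates (distinct, sorted): [5, 11, 12, 27, 44, 65, 78, 90, 91, 104, 116, 121, 126, 136, 144, 145, 162, 169, 176, 180]

Fragments:
  [0,5): 5 bp
  [5,11): 6 bp
  [11,12): 1 bp
  [12,27): 15 bp
  [27,44): 17 bp
  [44,65): 21 bp
  [65,78): 13 bp
  [78,90): 12 bp
  [90,91): 1 bp
  [91,104): 13 bp
  [104,116): 12 bp
  [116,121): 5 bp
  [121,126): 5 bp
  [126,136): 10 bp
  [136,144): 8 bp
  [144,145): 1 bp
  [145,162): 17 bp
  [162,169): 7 bp
  [169,176): 7 bp
  [176,180): 4 bp
  [180,182): 2 bp

[1,1,1,2,4,5,5,5,6,7,7,8,10,12,12,13,13,15,17,17,21]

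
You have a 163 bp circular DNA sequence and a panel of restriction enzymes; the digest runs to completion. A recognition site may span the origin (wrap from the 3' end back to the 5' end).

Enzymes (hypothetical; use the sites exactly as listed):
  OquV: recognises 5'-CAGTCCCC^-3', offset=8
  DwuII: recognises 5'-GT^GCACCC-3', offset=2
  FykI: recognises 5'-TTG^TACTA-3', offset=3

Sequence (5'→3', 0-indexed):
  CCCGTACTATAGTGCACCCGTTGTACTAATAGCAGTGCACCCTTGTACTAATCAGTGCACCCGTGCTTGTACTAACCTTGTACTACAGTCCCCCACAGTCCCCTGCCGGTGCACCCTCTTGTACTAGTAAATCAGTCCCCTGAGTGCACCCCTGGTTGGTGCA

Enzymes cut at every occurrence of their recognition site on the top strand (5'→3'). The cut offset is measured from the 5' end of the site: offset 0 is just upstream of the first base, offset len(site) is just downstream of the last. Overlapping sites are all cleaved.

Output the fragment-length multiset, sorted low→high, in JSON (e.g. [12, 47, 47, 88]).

[5,7,9,10,10,11,11,11,13,13,13,15,16,19]

Scan for sites:
  OquV (CAGTCCCC, off=8): starts [85, 95, 132] → cuts [93, 103, 140]
  DwuII (GTGCACCC, off=2): starts [11, 34, 54, 108, 143, 158] → cuts [13, 36, 56, 110, 145, 160]
  FykI (TTGTACTA, off=3): starts [20, 42, 66, 77, 118] → cuts [23, 45, 69, 80, 121]

All cut coordinates (distinct, sorted): [13, 23, 36, 45, 56, 69, 80, 93, 103, 110, 121, 140, 145, 160]

Fragment lengths:
  13→23: 10 bp
  23→36: 13 bp
  36→45: 9 bp
  45→56: 11 bp
  56→69: 13 bp
  69→80: 11 bp
  80→93: 13 bp
  93→103: 10 bp
  103→110: 7 bp
  110→121: 11 bp
  121→140: 19 bp
  140→145: 5 bp
  145→160: 15 bp
  160→13 (wrap): 163-160+13 = 16 bp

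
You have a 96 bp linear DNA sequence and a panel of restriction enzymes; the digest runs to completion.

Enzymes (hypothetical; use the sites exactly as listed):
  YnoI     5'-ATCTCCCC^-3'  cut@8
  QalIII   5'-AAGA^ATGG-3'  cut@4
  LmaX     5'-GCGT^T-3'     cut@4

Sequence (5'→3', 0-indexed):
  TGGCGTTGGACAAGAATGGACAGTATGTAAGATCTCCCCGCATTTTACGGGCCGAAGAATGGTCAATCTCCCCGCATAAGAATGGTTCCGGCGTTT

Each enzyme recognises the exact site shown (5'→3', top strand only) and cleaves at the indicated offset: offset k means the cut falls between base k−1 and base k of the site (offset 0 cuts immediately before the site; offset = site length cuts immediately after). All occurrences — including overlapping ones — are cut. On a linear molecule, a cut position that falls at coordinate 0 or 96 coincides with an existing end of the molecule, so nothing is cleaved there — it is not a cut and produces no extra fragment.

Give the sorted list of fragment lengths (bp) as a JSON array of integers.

Per-enzyme occurrences:
  YnoI (ATCTCCCC, off=8): starts [31, 65] → cuts [39, 73]
  QalIII (AAGAATGG, off=4): starts [11, 54, 77] → cuts [15, 58, 81]
  LmaX (GCGTT, off=4): starts [2, 90] → cuts [6, 94]

Pooled cuts: [6, 15, 39, 58, 73, 81, 94]

Fragment lengths:
  [0,6): 6 bp
  [6,15): 9 bp
  [15,39): 24 bp
  [39,58): 19 bp
  [58,73): 15 bp
  [73,81): 8 bp
  [81,94): 13 bp
  [94,96): 2 bp

[2,6,8,9,13,15,19,24]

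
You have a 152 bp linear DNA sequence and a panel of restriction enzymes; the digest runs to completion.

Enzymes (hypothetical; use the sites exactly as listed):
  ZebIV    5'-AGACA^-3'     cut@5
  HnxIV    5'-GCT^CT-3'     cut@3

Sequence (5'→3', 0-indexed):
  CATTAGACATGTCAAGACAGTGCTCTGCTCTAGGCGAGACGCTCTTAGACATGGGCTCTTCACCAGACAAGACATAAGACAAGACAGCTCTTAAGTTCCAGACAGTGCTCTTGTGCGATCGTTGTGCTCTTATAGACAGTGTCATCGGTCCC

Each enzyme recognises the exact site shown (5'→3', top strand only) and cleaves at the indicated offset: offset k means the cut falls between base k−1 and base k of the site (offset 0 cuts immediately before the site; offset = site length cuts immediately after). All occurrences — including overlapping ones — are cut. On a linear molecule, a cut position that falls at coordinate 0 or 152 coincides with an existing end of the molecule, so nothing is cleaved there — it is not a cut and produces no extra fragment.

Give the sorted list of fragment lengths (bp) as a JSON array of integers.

Site scan:
  ZebIV (AGACA, off=5): starts [4, 14, 46, 64, 69, 76, 81, 99, 133] → cuts [9, 19, 51, 69, 74, 81, 86, 104, 138]
  HnxIV (GCTCT, off=3): starts [21, 26, 40, 54, 86, 106, 125] → cuts [24, 29, 43, 57, 89, 109, 128]

Pooled cuts: [9, 19, 24, 29, 43, 51, 57, 69, 74, 81, 86, 89, 104, 109, 128, 138]

Fragment lengths:
  [0,9): 9 bp
  [9,19): 10 bp
  [19,24): 5 bp
  [24,29): 5 bp
  [29,43): 14 bp
  [43,51): 8 bp
  [51,57): 6 bp
  [57,69): 12 bp
  [69,74): 5 bp
  [74,81): 7 bp
  [81,86): 5 bp
  [86,89): 3 bp
  [89,104): 15 bp
  [104,109): 5 bp
  [109,128): 19 bp
  [128,138): 10 bp
  [138,152): 14 bp

[3,5,5,5,5,5,6,7,8,9,10,10,12,14,14,15,19]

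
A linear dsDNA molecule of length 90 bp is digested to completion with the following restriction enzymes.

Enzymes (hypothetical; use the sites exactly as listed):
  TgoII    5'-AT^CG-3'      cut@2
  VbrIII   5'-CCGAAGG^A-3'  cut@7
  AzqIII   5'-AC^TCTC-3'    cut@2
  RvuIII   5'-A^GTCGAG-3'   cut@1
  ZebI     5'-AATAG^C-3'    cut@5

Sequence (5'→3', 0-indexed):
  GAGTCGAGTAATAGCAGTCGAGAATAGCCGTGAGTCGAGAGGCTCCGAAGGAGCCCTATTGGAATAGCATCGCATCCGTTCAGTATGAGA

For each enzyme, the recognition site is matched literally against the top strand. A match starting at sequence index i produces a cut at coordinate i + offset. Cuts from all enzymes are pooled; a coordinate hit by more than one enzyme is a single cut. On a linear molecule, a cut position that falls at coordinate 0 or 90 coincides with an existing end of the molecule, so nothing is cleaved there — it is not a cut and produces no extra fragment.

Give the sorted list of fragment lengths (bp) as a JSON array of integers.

Site scan:
  TgoII (ATCG, off=2): starts [68] → cuts [70]
  VbrIII (CCGAAGGA, off=7): starts [44] → cuts [51]
  AzqIII (ACTCTC, off=2): no sites
  RvuIII (AGTCGAG, off=1): starts [1, 15, 32] → cuts [2, 16, 33]
  ZebI (AATAGC, off=5): starts [9, 22, 62] → cuts [14, 27, 67]

Pooled cuts: [2, 14, 16, 27, 33, 51, 67, 70]

Fragment lengths:
  [0,2): 2 bp
  [2,14): 12 bp
  [14,16): 2 bp
  [16,27): 11 bp
  [27,33): 6 bp
  [33,51): 18 bp
  [51,67): 16 bp
  [67,70): 3 bp
  [70,90): 20 bp

[2,2,3,6,11,12,16,18,20]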